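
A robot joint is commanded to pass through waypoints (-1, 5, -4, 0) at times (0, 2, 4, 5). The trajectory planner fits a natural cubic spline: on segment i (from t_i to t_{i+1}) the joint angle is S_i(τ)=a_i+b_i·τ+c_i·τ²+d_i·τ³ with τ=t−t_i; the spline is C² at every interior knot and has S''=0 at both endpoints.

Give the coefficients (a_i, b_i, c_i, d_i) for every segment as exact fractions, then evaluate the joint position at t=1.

Δ: Δ0=3, Δ1=-9/2, Δ2=4
row 1: diag=8, rhs=-45; c'=1/4, d'=-45/8
row 2: denom=6−2·1/4=11/2; d'=(51−2·-45/8)/(11/2)=249/22
back: M2=249/22
back: M1=-45/8−1/4·249/22=-93/11
M: M0=0, M1=-93/11, M2=249/22, M3=0
seg 0: a=-1, c=M0/2=0, d=(M1−M0)/(6·2)=-31/44, b=Δ0−h0·(2M0+M1)/6=64/11
seg 1: a=5, c=M1/2=-93/22, d=(M2−M1)/(6·2)=145/88, b=Δ1−h1·(2M1+M2)/6=-29/11
seg 2: a=-4, c=M2/2=249/44, d=(M3−M2)/(6·1)=-83/44, b=Δ2−h2·(2M2+M3)/6=5/22
t_q=1 → seg 0, τ=1; S=-1+64/11·τ+0·τ²+-31/44·τ³=181/44

  seg 0: a=-1 b=64/11 c=0 d=-31/44
  seg 1: a=5 b=-29/11 c=-93/22 d=145/88
  seg 2: a=-4 b=5/22 c=249/44 d=-83/44
S(1) = 181/44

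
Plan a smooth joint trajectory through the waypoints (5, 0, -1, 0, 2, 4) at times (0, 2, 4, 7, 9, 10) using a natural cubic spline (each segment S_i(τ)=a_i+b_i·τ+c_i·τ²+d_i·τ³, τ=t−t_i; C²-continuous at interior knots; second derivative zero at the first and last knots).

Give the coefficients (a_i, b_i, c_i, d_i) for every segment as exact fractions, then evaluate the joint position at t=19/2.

Δ: Δ0=-5/2, Δ1=-1/2, Δ2=1/3, Δ3=1, Δ4=2
row 1: diag=8, rhs=12; c'=1/4, d'=3/2
row 2: denom=10−2·1/4=19/2; d'=(5−2·3/2)/(19/2)=4/19
row 3: denom=10−3·6/19=172/19; d'=(4−3·4/19)/(172/19)=16/43
row 4: denom=6−2·19/86=239/43; d'=(6−2·16/43)/(239/43)=226/239
back: M4=226/239
back: M3=16/43−19/86·226/239=39/239
back: M2=4/19−6/19·39/239=38/239
back: M1=3/2−1/4·38/239=349/239
M: M0=0, M1=349/239, M2=38/239, M3=39/239, M4=226/239, M5=0
seg 0: a=5, c=M0/2=0, d=(M1−M0)/(6·2)=349/2868, b=Δ0−h0·(2M0+M1)/6=-4283/1434
seg 1: a=0, c=M1/2=349/478, d=(M2−M1)/(6·2)=-311/2868, b=Δ1−h1·(2M1+M2)/6=-2189/1434
seg 2: a=-1, c=M2/2=19/239, d=(M3−M2)/(6·3)=1/4302, b=Δ2−h2·(2M2+M3)/6=133/1434
seg 3: a=0, c=M3/2=39/478, d=(M4−M3)/(6·2)=187/2868, b=Δ3−h3·(2M3+M4)/6=413/717
seg 4: a=2, c=M4/2=113/239, d=(M5−M4)/(6·1)=-113/717, b=Δ4−h4·(2M4+M5)/6=1208/717
t_q=19/2 → seg 4, τ=1/2; S=2+1208/717·τ+113/239·τ²+-113/717·τ³=5623/1912

  seg 0: a=5 b=-4283/1434 c=0 d=349/2868
  seg 1: a=0 b=-2189/1434 c=349/478 d=-311/2868
  seg 2: a=-1 b=133/1434 c=19/239 d=1/4302
  seg 3: a=0 b=413/717 c=39/478 d=187/2868
  seg 4: a=2 b=1208/717 c=113/239 d=-113/717
S(19/2) = 5623/1912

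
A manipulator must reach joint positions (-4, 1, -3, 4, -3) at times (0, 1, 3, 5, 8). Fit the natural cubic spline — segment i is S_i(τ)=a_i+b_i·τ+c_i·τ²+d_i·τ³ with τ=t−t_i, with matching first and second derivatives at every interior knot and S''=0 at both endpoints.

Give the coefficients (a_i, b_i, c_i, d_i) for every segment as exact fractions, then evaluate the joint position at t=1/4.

  seg 0: a=-4 b=2059/312 c=0 d=-499/312
  seg 1: a=1 b=281/156 c=-499/104 d=113/78
  seg 2: a=-3 b=-1/156 c=405/104 d=-167/156
  seg 3: a=4 b=425/156 c=-263/104 d=263/936
S(1/4) = -15809/6656

Δ: Δ0=5, Δ1=-2, Δ2=7/2, Δ3=-7/3
row 1: diag=6, rhs=-42; c'=1/3, d'=-7
row 2: denom=8−2·1/3=22/3; d'=(33−2·-7)/(22/3)=141/22
row 3: denom=10−2·3/11=104/11; d'=(-35−2·141/22)/(104/11)=-263/52
back: M3=-263/52
back: M2=141/22−3/11·-263/52=405/52
back: M1=-7−1/3·405/52=-499/52
M: M0=0, M1=-499/52, M2=405/52, M3=-263/52, M4=0
seg 0: a=-4, c=M0/2=0, d=(M1−M0)/(6·1)=-499/312, b=Δ0−h0·(2M0+M1)/6=2059/312
seg 1: a=1, c=M1/2=-499/104, d=(M2−M1)/(6·2)=113/78, b=Δ1−h1·(2M1+M2)/6=281/156
seg 2: a=-3, c=M2/2=405/104, d=(M3−M2)/(6·2)=-167/156, b=Δ2−h2·(2M2+M3)/6=-1/156
seg 3: a=4, c=M3/2=-263/104, d=(M4−M3)/(6·3)=263/936, b=Δ3−h3·(2M3+M4)/6=425/156
t_q=1/4 → seg 0, τ=1/4; S=-4+2059/312·τ+0·τ²+-499/312·τ³=-15809/6656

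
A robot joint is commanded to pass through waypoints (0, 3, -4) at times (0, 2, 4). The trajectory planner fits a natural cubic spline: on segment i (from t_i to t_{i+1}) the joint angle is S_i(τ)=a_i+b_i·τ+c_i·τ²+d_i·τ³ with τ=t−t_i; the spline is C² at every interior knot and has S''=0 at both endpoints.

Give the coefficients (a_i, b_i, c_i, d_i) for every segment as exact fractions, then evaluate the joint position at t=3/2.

Δ: Δ0=3/2, Δ1=-7/2
row 1: diag=8, rhs=-30; c'=1/4, d'=-15/4
back: M1=-15/4
M: M0=0, M1=-15/4, M2=0
seg 0: a=0, c=M0/2=0, d=(M1−M0)/(6·2)=-5/16, b=Δ0−h0·(2M0+M1)/6=11/4
seg 1: a=3, c=M1/2=-15/8, d=(M2−M1)/(6·2)=5/16, b=Δ1−h1·(2M1+M2)/6=-1
t_q=3/2 → seg 0, τ=3/2; S=0+11/4·τ+0·τ²+-5/16·τ³=393/128

  seg 0: a=0 b=11/4 c=0 d=-5/16
  seg 1: a=3 b=-1 c=-15/8 d=5/16
S(3/2) = 393/128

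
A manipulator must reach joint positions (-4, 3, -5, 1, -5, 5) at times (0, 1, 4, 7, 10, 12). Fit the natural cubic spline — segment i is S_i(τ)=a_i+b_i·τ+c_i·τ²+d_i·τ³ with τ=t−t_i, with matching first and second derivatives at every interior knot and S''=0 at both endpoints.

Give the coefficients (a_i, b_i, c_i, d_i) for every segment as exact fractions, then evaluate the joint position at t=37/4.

  seg 0: a=-4 b=25556/2979 c=0 d=-4703/2979
  seg 1: a=3 b=11447/2979 c=-4703/993 d=22936/26811
  seg 2: a=-5 b=-4399/2979 c=8827/2979 d=-16124/26811
  seg 3: a=1 b=191/2979 c=-7297/2979 d=15742/26811
  seg 4: a=-5 b=3635/2979 c=2815/993 d=-2815/5958
S(37/4) = -48387/10592

Δ: Δ0=7, Δ1=-8/3, Δ2=2, Δ3=-2, Δ4=5
row 1: diag=8, rhs=-58; c'=3/8, d'=-29/4
row 2: denom=12−3·3/8=87/8; d'=(28−3·-29/4)/(87/8)=398/87
row 3: denom=12−3·8/29=324/29; d'=(-24−3·398/87)/(324/29)=-547/162
row 4: denom=10−3·29/108=331/36; d'=(42−3·-547/162)/(331/36)=5630/993
back: M4=5630/993
back: M3=-547/162−29/108·5630/993=-14594/2979
back: M2=398/87−8/29·-14594/2979=17654/2979
back: M1=-29/4−3/8·17654/2979=-9406/993
M: M0=0, M1=-9406/993, M2=17654/2979, M3=-14594/2979, M4=5630/993, M5=0
seg 0: a=-4, c=M0/2=0, d=(M1−M0)/(6·1)=-4703/2979, b=Δ0−h0·(2M0+M1)/6=25556/2979
seg 1: a=3, c=M1/2=-4703/993, d=(M2−M1)/(6·3)=22936/26811, b=Δ1−h1·(2M1+M2)/6=11447/2979
seg 2: a=-5, c=M2/2=8827/2979, d=(M3−M2)/(6·3)=-16124/26811, b=Δ2−h2·(2M2+M3)/6=-4399/2979
seg 3: a=1, c=M3/2=-7297/2979, d=(M4−M3)/(6·3)=15742/26811, b=Δ3−h3·(2M3+M4)/6=191/2979
seg 4: a=-5, c=M4/2=2815/993, d=(M5−M4)/(6·2)=-2815/5958, b=Δ4−h4·(2M4+M5)/6=3635/2979
t_q=37/4 → seg 3, τ=9/4; S=1+191/2979·τ+-7297/2979·τ²+15742/26811·τ³=-48387/10592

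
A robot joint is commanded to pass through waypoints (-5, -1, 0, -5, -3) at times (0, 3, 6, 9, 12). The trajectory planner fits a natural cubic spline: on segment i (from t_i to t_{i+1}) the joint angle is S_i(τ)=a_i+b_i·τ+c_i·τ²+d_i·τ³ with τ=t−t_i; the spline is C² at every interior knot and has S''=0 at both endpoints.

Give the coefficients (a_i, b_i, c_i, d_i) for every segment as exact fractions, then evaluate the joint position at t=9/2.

Δ: Δ0=4/3, Δ1=1/3, Δ2=-5/3, Δ3=2/3
row 1: diag=12, rhs=-6; c'=1/4, d'=-1/2
row 2: denom=12−3·1/4=45/4; d'=(-12−3·-1/2)/(45/4)=-14/15
row 3: denom=12−3·4/15=56/5; d'=(14−3·-14/15)/(56/5)=3/2
back: M3=3/2
back: M2=-14/15−4/15·3/2=-4/3
back: M1=-1/2−1/4·-4/3=-1/6
M: M0=0, M1=-1/6, M2=-4/3, M3=3/2, M4=0
seg 0: a=-5, c=M0/2=0, d=(M1−M0)/(6·3)=-1/108, b=Δ0−h0·(2M0+M1)/6=17/12
seg 1: a=-1, c=M1/2=-1/12, d=(M2−M1)/(6·3)=-7/108, b=Δ1−h1·(2M1+M2)/6=7/6
seg 2: a=0, c=M2/2=-2/3, d=(M3−M2)/(6·3)=17/108, b=Δ2−h2·(2M2+M3)/6=-13/12
seg 3: a=-5, c=M3/2=3/4, d=(M4−M3)/(6·3)=-1/12, b=Δ3−h3·(2M3+M4)/6=-5/6
t_q=9/2 → seg 1, τ=3/2; S=-1+7/6·τ+-1/12·τ²+-7/108·τ³=11/32

  seg 0: a=-5 b=17/12 c=0 d=-1/108
  seg 1: a=-1 b=7/6 c=-1/12 d=-7/108
  seg 2: a=0 b=-13/12 c=-2/3 d=17/108
  seg 3: a=-5 b=-5/6 c=3/4 d=-1/12
S(9/2) = 11/32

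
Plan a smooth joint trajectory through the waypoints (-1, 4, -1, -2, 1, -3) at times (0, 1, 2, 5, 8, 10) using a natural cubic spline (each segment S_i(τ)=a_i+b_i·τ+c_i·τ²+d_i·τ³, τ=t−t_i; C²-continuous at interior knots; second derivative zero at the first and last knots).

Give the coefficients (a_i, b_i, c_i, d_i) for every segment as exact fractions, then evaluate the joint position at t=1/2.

  seg 0: a=-1 b=23836/3081 c=0 d=-8431/3081
  seg 1: a=4 b=-1457/3081 c=-8431/1027 d=11345/3081
  seg 2: a=-1 b=-18008/3081 c=2914/1027 d=-9245/27729
  seg 3: a=-2 b=6709/3081 c=-503/3081 d=-163/2133
  seg 4: a=1 b=-2666/3081 c=-874/1027 d=437/3081
S(1/2) = 20755/8216

Δ: Δ0=5, Δ1=-5, Δ2=-1/3, Δ3=1, Δ4=-2
row 1: diag=4, rhs=-60; c'=1/4, d'=-15
row 2: denom=8−1·1/4=31/4; d'=(28−1·-15)/(31/4)=172/31
row 3: denom=12−3·12/31=336/31; d'=(8−3·172/31)/(336/31)=-67/84
row 4: denom=10−3·31/112=1027/112; d'=(-18−3·-67/84)/(1027/112)=-1748/1027
back: M4=-1748/1027
back: M3=-67/84−31/112·-1748/1027=-1006/3081
back: M2=172/31−12/31·-1006/3081=5828/1027
back: M1=-15−1/4·5828/1027=-16862/1027
M: M0=0, M1=-16862/1027, M2=5828/1027, M3=-1006/3081, M4=-1748/1027, M5=0
seg 0: a=-1, c=M0/2=0, d=(M1−M0)/(6·1)=-8431/3081, b=Δ0−h0·(2M0+M1)/6=23836/3081
seg 1: a=4, c=M1/2=-8431/1027, d=(M2−M1)/(6·1)=11345/3081, b=Δ1−h1·(2M1+M2)/6=-1457/3081
seg 2: a=-1, c=M2/2=2914/1027, d=(M3−M2)/(6·3)=-9245/27729, b=Δ2−h2·(2M2+M3)/6=-18008/3081
seg 3: a=-2, c=M3/2=-503/3081, d=(M4−M3)/(6·3)=-163/2133, b=Δ3−h3·(2M3+M4)/6=6709/3081
seg 4: a=1, c=M4/2=-874/1027, d=(M5−M4)/(6·2)=437/3081, b=Δ4−h4·(2M4+M5)/6=-2666/3081
t_q=1/2 → seg 0, τ=1/2; S=-1+23836/3081·τ+0·τ²+-8431/3081·τ³=20755/8216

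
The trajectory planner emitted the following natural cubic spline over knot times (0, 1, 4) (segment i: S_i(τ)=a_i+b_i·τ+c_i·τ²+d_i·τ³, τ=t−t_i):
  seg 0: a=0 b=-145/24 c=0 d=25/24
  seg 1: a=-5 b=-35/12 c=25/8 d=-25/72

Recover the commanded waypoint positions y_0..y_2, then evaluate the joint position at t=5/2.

y_0=0 y_1=-5 y_2=5
S(5/2) = -225/64

y_0 = S_0(0) = a_0 = 0
y_1 = S_1(0) = a_1 = -5
y_2 = S_1(3) = 5
t_q=5/2 is in segment 1 (τ=3/2); S_1(τ)=-225/64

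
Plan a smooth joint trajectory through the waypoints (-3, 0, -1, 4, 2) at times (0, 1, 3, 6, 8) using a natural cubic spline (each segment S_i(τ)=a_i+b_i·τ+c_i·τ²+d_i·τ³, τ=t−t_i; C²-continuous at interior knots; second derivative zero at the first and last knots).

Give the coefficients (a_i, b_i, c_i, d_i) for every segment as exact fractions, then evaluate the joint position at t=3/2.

Δ: Δ0=3, Δ1=-1/2, Δ2=5/3, Δ3=-1
row 1: diag=6, rhs=-21; c'=1/3, d'=-7/2
row 2: denom=10−2·1/3=28/3; d'=(13−2·-7/2)/(28/3)=15/7
row 3: denom=10−3·9/28=253/28; d'=(-16−3·15/7)/(253/28)=-628/253
back: M3=-628/253
back: M2=15/7−9/28·-628/253=744/253
back: M1=-7/2−1/3·744/253=-2267/506
M: M0=0, M1=-2267/506, M2=744/253, M3=-628/253, M4=0
seg 0: a=-3, c=M0/2=0, d=(M1−M0)/(6·1)=-2267/3036, b=Δ0−h0·(2M0+M1)/6=11375/3036
seg 1: a=0, c=M1/2=-2267/1012, d=(M2−M1)/(6·2)=3755/6072, b=Δ1−h1·(2M1+M2)/6=2287/1518
seg 2: a=-1, c=M2/2=372/253, d=(M3−M2)/(6·3)=-686/2277, b=Δ2−h2·(2M2+M3)/6=-25/759
seg 3: a=4, c=M3/2=-314/253, d=(M4−M3)/(6·2)=157/759, b=Δ3−h3·(2M3+M4)/6=497/759
t_q=3/2 → seg 1, τ=1/2; S=0+2287/1518·τ+-2267/1012·τ²+3755/6072·τ³=4381/16192

  seg 0: a=-3 b=11375/3036 c=0 d=-2267/3036
  seg 1: a=0 b=2287/1518 c=-2267/1012 d=3755/6072
  seg 2: a=-1 b=-25/759 c=372/253 d=-686/2277
  seg 3: a=4 b=497/759 c=-314/253 d=157/759
S(3/2) = 4381/16192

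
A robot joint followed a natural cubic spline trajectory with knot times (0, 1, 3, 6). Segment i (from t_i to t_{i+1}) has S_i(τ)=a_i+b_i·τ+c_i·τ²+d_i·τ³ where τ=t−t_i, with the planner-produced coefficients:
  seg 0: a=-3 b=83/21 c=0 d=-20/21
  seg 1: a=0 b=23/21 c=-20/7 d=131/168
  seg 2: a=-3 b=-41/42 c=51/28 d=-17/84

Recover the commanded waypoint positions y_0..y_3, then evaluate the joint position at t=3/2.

y_0=-3 y_1=0 y_2=-3 y_3=5
S(3/2) = -31/448

y_0 = S_0(0) = a_0 = -3
y_1 = S_1(0) = a_1 = 0
y_2 = S_2(0) = a_2 = -3
y_3 = S_2(3) = 5
t_q=3/2 is in segment 1 (τ=1/2); S_1(τ)=-31/448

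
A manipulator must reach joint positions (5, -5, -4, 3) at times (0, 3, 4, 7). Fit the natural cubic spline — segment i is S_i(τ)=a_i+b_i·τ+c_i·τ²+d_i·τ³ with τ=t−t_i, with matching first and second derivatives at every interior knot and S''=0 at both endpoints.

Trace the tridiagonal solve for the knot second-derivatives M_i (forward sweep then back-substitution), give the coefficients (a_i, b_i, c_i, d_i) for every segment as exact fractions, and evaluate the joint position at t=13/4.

  seg 0: a=5 b=-310/63 c=0 d=100/567
  seg 1: a=-5 b=-10/63 c=100/63 d=-3/7
  seg 2: a=-4 b=109/63 c=19/63 d=-19/567
S(13/4) = -6649/1344

Δ: Δ0=-10/3, Δ1=1, Δ2=7/3
row 1: diag=8, rhs=26; c'=1/8, d'=13/4
row 2: denom=8−1·1/8=63/8; d'=(8−1·13/4)/(63/8)=38/63
back: M2=38/63
back: M1=13/4−1/8·38/63=200/63
M: M0=0, M1=200/63, M2=38/63, M3=0
seg 0: a=5, c=M0/2=0, d=(M1−M0)/(6·3)=100/567, b=Δ0−h0·(2M0+M1)/6=-310/63
seg 1: a=-5, c=M1/2=100/63, d=(M2−M1)/(6·1)=-3/7, b=Δ1−h1·(2M1+M2)/6=-10/63
seg 2: a=-4, c=M2/2=19/63, d=(M3−M2)/(6·3)=-19/567, b=Δ2−h2·(2M2+M3)/6=109/63
t_q=13/4 → seg 1, τ=1/4; S=-5+-10/63·τ+100/63·τ²+-3/7·τ³=-6649/1344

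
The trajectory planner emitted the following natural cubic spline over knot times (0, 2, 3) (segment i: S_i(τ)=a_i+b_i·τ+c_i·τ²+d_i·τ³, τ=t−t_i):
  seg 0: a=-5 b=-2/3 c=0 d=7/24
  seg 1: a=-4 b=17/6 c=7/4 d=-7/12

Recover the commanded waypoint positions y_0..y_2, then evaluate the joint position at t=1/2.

y_0=-5 y_1=-4 y_2=0
S(1/2) = -339/64

y_0 = S_0(0) = a_0 = -5
y_1 = S_1(0) = a_1 = -4
y_2 = S_1(1) = 0
t_q=1/2 is in segment 0 (τ=1/2); S_0(τ)=-339/64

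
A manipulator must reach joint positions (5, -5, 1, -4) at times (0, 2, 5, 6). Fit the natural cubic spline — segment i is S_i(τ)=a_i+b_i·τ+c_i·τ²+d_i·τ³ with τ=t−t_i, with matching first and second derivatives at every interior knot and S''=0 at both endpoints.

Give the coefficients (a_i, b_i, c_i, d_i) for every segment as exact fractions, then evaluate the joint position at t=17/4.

  seg 0: a=5 b=-509/71 c=0 d=77/142
  seg 1: a=-5 b=-47/71 c=231/71 d=-56/71
  seg 2: a=1 b=-173/71 c=-273/71 d=91/71
S(17/4) = 1133/1136

Δ: Δ0=-5, Δ1=2, Δ2=-5
row 1: diag=10, rhs=42; c'=3/10, d'=21/5
row 2: denom=8−3·3/10=71/10; d'=(-42−3·21/5)/(71/10)=-546/71
back: M2=-546/71
back: M1=21/5−3/10·-546/71=462/71
M: M0=0, M1=462/71, M2=-546/71, M3=0
seg 0: a=5, c=M0/2=0, d=(M1−M0)/(6·2)=77/142, b=Δ0−h0·(2M0+M1)/6=-509/71
seg 1: a=-5, c=M1/2=231/71, d=(M2−M1)/(6·3)=-56/71, b=Δ1−h1·(2M1+M2)/6=-47/71
seg 2: a=1, c=M2/2=-273/71, d=(M3−M2)/(6·1)=91/71, b=Δ2−h2·(2M2+M3)/6=-173/71
t_q=17/4 → seg 1, τ=9/4; S=-5+-47/71·τ+231/71·τ²+-56/71·τ³=1133/1136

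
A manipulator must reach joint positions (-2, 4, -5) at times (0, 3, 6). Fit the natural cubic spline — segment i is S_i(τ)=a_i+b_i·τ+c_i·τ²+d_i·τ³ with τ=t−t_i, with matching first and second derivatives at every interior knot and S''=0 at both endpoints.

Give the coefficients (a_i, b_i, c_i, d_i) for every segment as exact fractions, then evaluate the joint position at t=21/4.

Δ: Δ0=2, Δ1=-3
row 1: diag=12, rhs=-30; c'=1/4, d'=-5/2
back: M1=-5/2
M: M0=0, M1=-5/2, M2=0
seg 0: a=-2, c=M0/2=0, d=(M1−M0)/(6·3)=-5/36, b=Δ0−h0·(2M0+M1)/6=13/4
seg 1: a=4, c=M1/2=-5/4, d=(M2−M1)/(6·3)=5/36, b=Δ1−h1·(2M1+M2)/6=-1/2
t_q=21/4 → seg 1, τ=9/4; S=4+-1/2·τ+-5/4·τ²+5/36·τ³=-479/256

  seg 0: a=-2 b=13/4 c=0 d=-5/36
  seg 1: a=4 b=-1/2 c=-5/4 d=5/36
S(21/4) = -479/256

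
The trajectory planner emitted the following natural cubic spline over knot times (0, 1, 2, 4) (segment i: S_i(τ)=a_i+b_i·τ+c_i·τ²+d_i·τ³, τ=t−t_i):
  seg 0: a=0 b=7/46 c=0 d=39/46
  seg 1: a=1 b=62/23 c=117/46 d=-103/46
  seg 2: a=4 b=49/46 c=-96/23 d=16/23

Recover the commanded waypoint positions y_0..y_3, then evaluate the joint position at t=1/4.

y_0 = S_0(0) = a_0 = 0
y_1 = S_1(0) = a_1 = 1
y_2 = S_2(0) = a_2 = 4
y_3 = S_2(2) = -5
t_q=1/4 is in segment 0 (τ=1/4); S_0(τ)=151/2944

y_0=0 y_1=1 y_2=4 y_3=-5
S(1/4) = 151/2944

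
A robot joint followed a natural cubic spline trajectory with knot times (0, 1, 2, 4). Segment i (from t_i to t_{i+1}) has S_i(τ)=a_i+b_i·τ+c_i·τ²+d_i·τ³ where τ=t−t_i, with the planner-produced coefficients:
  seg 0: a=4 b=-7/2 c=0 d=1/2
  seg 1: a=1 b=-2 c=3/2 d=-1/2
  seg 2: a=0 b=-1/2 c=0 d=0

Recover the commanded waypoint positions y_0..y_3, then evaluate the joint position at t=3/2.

y_0 = S_0(0) = a_0 = 4
y_1 = S_1(0) = a_1 = 1
y_2 = S_2(0) = a_2 = 0
y_3 = S_2(2) = -1
t_q=3/2 is in segment 1 (τ=1/2); S_1(τ)=5/16

y_0=4 y_1=1 y_2=0 y_3=-1
S(3/2) = 5/16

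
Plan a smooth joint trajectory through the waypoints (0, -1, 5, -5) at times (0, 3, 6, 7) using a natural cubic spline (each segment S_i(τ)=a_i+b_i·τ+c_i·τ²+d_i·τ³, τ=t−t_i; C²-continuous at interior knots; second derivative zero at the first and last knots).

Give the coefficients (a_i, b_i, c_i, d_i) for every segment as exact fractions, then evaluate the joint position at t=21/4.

  seg 0: a=0 b=-193/87 c=0 d=164/783
  seg 1: a=-1 b=299/87 c=164/87 d=-617/783
  seg 2: a=5 b=-568/87 c=-151/29 d=151/87
S(21/4) = 13549/1856

Δ: Δ0=-1/3, Δ1=2, Δ2=-10
row 1: diag=12, rhs=14; c'=1/4, d'=7/6
row 2: denom=8−3·1/4=29/4; d'=(-72−3·7/6)/(29/4)=-302/29
back: M2=-302/29
back: M1=7/6−1/4·-302/29=328/87
M: M0=0, M1=328/87, M2=-302/29, M3=0
seg 0: a=0, c=M0/2=0, d=(M1−M0)/(6·3)=164/783, b=Δ0−h0·(2M0+M1)/6=-193/87
seg 1: a=-1, c=M1/2=164/87, d=(M2−M1)/(6·3)=-617/783, b=Δ1−h1·(2M1+M2)/6=299/87
seg 2: a=5, c=M2/2=-151/29, d=(M3−M2)/(6·1)=151/87, b=Δ2−h2·(2M2+M3)/6=-568/87
t_q=21/4 → seg 1, τ=9/4; S=-1+299/87·τ+164/87·τ²+-617/783·τ³=13549/1856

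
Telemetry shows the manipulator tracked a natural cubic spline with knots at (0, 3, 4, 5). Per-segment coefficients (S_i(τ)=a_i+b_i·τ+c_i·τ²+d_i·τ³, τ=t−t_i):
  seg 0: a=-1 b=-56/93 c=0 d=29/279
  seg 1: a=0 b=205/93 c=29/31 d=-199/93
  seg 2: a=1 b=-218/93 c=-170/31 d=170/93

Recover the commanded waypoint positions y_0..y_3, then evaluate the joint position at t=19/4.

y_0 = S_0(0) = a_0 = -1
y_1 = S_1(0) = a_1 = 0
y_2 = S_2(0) = a_2 = 1
y_3 = S_2(1) = -5
t_q=19/4 is in segment 2 (τ=3/4); S_2(τ)=-3047/992

y_0=-1 y_1=0 y_2=1 y_3=-5
S(19/4) = -3047/992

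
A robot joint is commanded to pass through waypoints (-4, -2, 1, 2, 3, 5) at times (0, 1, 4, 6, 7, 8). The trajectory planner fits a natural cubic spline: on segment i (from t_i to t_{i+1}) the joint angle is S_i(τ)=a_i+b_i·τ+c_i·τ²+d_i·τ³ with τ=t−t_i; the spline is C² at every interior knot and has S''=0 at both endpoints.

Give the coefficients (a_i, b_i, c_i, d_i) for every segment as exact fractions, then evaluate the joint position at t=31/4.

Δ: Δ0=2, Δ1=1, Δ2=1/2, Δ3=1, Δ4=2
row 1: diag=8, rhs=-6; c'=3/8, d'=-3/4
row 2: denom=10−3·3/8=71/8; d'=(-3−3·-3/4)/(71/8)=-6/71
row 3: denom=6−2·16/71=394/71; d'=(3−2·-6/71)/(394/71)=225/394
row 4: denom=4−1·71/394=1505/394; d'=(6−1·225/394)/(1505/394)=2139/1505
back: M4=2139/1505
back: M3=225/394−71/394·2139/1505=474/1505
back: M2=-6/71−16/71·474/1505=-234/1505
back: M1=-3/4−3/8·-234/1505=-1041/1505
M: M0=0, M1=-1041/1505, M2=-234/1505, M3=474/1505, M4=2139/1505, M5=0
seg 0: a=-4, c=M0/2=0, d=(M1−M0)/(6·1)=-347/3010, b=Δ0−h0·(2M0+M1)/6=6367/3010
seg 1: a=-2, c=M1/2=-1041/3010, d=(M2−M1)/(6·3)=269/9030, b=Δ1−h1·(2M1+M2)/6=2663/1505
seg 2: a=1, c=M2/2=-117/1505, d=(M3−M2)/(6·2)=59/1505, b=Δ2−h2·(2M2+M3)/6=1501/3010
seg 3: a=2, c=M3/2=237/1505, d=(M4−M3)/(6·1)=111/602, b=Δ3−h3·(2M3+M4)/6=283/430
seg 4: a=3, c=M4/2=2139/3010, d=(M5−M4)/(6·1)=-713/3010, b=Δ4−h4·(2M4+M5)/6=2297/1505
t_q=31/4 → seg 4, τ=3/4; S=3+2297/1505·τ+2139/3010·τ²+-713/3010·τ³=171237/38528

  seg 0: a=-4 b=6367/3010 c=0 d=-347/3010
  seg 1: a=-2 b=2663/1505 c=-1041/3010 d=269/9030
  seg 2: a=1 b=1501/3010 c=-117/1505 d=59/1505
  seg 3: a=2 b=283/430 c=237/1505 d=111/602
  seg 4: a=3 b=2297/1505 c=2139/3010 d=-713/3010
S(31/4) = 171237/38528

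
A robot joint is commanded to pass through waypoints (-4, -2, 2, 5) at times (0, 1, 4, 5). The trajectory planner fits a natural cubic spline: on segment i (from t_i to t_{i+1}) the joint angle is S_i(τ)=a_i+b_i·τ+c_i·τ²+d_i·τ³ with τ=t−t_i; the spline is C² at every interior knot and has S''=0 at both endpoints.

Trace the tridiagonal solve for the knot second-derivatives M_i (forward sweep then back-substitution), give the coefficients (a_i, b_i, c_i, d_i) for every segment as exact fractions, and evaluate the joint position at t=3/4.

Δ: Δ0=2, Δ1=4/3, Δ2=3
row 1: diag=8, rhs=-4; c'=3/8, d'=-1/2
row 2: denom=8−3·3/8=55/8; d'=(10−3·-1/2)/(55/8)=92/55
back: M2=92/55
back: M1=-1/2−3/8·92/55=-62/55
M: M0=0, M1=-62/55, M2=92/55, M3=0
seg 0: a=-4, c=M0/2=0, d=(M1−M0)/(6·1)=-31/165, b=Δ0−h0·(2M0+M1)/6=361/165
seg 1: a=-2, c=M1/2=-31/55, d=(M2−M1)/(6·3)=7/45, b=Δ1−h1·(2M1+M2)/6=268/165
seg 2: a=2, c=M2/2=46/55, d=(M3−M2)/(6·1)=-46/165, b=Δ2−h2·(2M2+M3)/6=403/165
t_q=3/4 → seg 0, τ=3/4; S=-4+361/165·τ+0·τ²+-31/165·τ³=-8583/3520

  seg 0: a=-4 b=361/165 c=0 d=-31/165
  seg 1: a=-2 b=268/165 c=-31/55 d=7/45
  seg 2: a=2 b=403/165 c=46/55 d=-46/165
S(3/4) = -8583/3520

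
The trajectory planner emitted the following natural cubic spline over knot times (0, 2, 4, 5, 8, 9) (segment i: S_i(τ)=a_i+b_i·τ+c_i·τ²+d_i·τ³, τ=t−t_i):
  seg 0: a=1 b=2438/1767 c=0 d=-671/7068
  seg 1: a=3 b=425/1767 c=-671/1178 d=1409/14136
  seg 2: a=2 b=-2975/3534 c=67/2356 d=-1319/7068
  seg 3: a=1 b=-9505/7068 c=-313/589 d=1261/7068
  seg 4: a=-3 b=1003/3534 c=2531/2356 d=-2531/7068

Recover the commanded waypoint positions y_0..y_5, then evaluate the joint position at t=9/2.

y_0 = S_0(0) = a_0 = 1
y_1 = S_1(0) = a_1 = 3
y_2 = S_2(0) = a_2 = 2
y_3 = S_3(0) = a_3 = 1
y_4 = S_4(0) = a_4 = -3
y_5 = S_4(1) = -2
t_q=9/2 is in segment 2 (τ=1/2); S_2(τ)=29457/18848

y_0=1 y_1=3 y_2=2 y_3=1 y_4=-3 y_5=-2
S(9/2) = 29457/18848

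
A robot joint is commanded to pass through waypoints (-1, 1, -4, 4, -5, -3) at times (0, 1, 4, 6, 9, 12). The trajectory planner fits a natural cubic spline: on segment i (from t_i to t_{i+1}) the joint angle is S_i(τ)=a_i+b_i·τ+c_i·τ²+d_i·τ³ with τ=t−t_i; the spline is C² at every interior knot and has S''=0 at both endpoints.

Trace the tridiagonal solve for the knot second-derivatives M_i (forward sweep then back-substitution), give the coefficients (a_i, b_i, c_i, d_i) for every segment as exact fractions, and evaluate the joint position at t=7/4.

Δ: Δ0=2, Δ1=-5/3, Δ2=4, Δ3=-3, Δ4=2/3
row 1: diag=8, rhs=-22; c'=3/8, d'=-11/4
row 2: denom=10−3·3/8=71/8; d'=(34−3·-11/4)/(71/8)=338/71
row 3: denom=10−2·16/71=678/71; d'=(-42−2·338/71)/(678/71)=-1829/339
row 4: denom=12−3·71/226=2499/226; d'=(22−3·-1829/339)/(2499/226)=8630/2499
back: M4=8630/2499
back: M3=-1829/339−71/226·8630/2499=-5398/833
back: M2=338/71−16/71·-5398/833=5182/833
back: M1=-11/4−3/8·5182/833=-4234/833
M: M0=0, M1=-4234/833, M2=5182/833, M3=-5398/833, M4=8630/2499, M5=0
seg 0: a=-1, c=M0/2=0, d=(M1−M0)/(6·1)=-2117/2499, b=Δ0−h0·(2M0+M1)/6=7115/2499
seg 1: a=1, c=M1/2=-2117/833, d=(M2−M1)/(6·3)=4708/7497, b=Δ1−h1·(2M1+M2)/6=764/2499
seg 2: a=-4, c=M2/2=2591/833, d=(M3−M2)/(6·2)=-2645/2499, b=Δ2−h2·(2M2+M3)/6=5030/2499
seg 3: a=4, c=M3/2=-2699/833, d=(M4−M3)/(6·3)=12412/22491, b=Δ3−h3·(2M3+M4)/6=626/357
seg 4: a=-5, c=M4/2=4315/2499, d=(M5−M4)/(6·3)=-4315/22491, b=Δ4−h4·(2M4+M5)/6=-6964/2499
t_q=7/4 → seg 1, τ=3/4; S=1+764/2499·τ+-2117/833·τ²+4708/7497·τ³=431/6664

  seg 0: a=-1 b=7115/2499 c=0 d=-2117/2499
  seg 1: a=1 b=764/2499 c=-2117/833 d=4708/7497
  seg 2: a=-4 b=5030/2499 c=2591/833 d=-2645/2499
  seg 3: a=4 b=626/357 c=-2699/833 d=12412/22491
  seg 4: a=-5 b=-6964/2499 c=4315/2499 d=-4315/22491
S(7/4) = 431/6664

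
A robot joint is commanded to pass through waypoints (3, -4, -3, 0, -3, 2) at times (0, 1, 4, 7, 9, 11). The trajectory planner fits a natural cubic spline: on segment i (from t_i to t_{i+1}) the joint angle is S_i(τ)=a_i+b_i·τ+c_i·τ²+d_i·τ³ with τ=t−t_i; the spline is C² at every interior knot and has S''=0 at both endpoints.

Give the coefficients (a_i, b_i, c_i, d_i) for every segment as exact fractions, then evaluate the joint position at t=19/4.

  seg 0: a=3 b=-12002/1509 c=0 d=1439/1509
  seg 1: a=-4 b=-7685/1509 c=1439/503 d=-4763/13581
  seg 2: a=-3 b=3928/1509 c=-446/1509 d=-1081/13581
  seg 3: a=0 b=-1991/1509 c=-509/503 d=5563/12072
  seg 4: a=-3 b=491/3018 c=3527/2012 d=-3527/12072
S(19/4) = -40161/32192

Δ: Δ0=-7, Δ1=1/3, Δ2=1, Δ3=-3/2, Δ4=5/2
row 1: diag=8, rhs=44; c'=3/8, d'=11/2
row 2: denom=12−3·3/8=87/8; d'=(4−3·11/2)/(87/8)=-100/87
row 3: denom=10−3·8/29=266/29; d'=(-15−3·-100/87)/(266/29)=-335/266
row 4: denom=8−2·29/133=1006/133; d'=(24−2·-335/266)/(1006/133)=3527/1006
back: M4=3527/1006
back: M3=-335/266−29/133·3527/1006=-1018/503
back: M2=-100/87−8/29·-1018/503=-892/1509
back: M1=11/2−3/8·-892/1509=2878/503
M: M0=0, M1=2878/503, M2=-892/1509, M3=-1018/503, M4=3527/1006, M5=0
seg 0: a=3, c=M0/2=0, d=(M1−M0)/(6·1)=1439/1509, b=Δ0−h0·(2M0+M1)/6=-12002/1509
seg 1: a=-4, c=M1/2=1439/503, d=(M2−M1)/(6·3)=-4763/13581, b=Δ1−h1·(2M1+M2)/6=-7685/1509
seg 2: a=-3, c=M2/2=-446/1509, d=(M3−M2)/(6·3)=-1081/13581, b=Δ2−h2·(2M2+M3)/6=3928/1509
seg 3: a=0, c=M3/2=-509/503, d=(M4−M3)/(6·2)=5563/12072, b=Δ3−h3·(2M3+M4)/6=-1991/1509
seg 4: a=-3, c=M4/2=3527/2012, d=(M5−M4)/(6·2)=-3527/12072, b=Δ4−h4·(2M4+M5)/6=491/3018
t_q=19/4 → seg 2, τ=3/4; S=-3+3928/1509·τ+-446/1509·τ²+-1081/13581·τ³=-40161/32192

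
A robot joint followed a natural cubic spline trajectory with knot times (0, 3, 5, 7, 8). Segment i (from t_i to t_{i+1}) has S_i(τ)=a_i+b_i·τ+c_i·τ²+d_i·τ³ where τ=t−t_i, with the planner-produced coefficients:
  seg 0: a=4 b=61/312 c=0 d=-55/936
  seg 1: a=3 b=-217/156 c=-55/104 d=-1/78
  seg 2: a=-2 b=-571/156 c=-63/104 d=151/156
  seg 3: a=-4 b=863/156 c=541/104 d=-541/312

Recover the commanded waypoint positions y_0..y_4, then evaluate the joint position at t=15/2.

y_0=4 y_1=3 y_2=-2 y_3=-4 y_4=5
S(15/2) = -125/832

y_0 = S_0(0) = a_0 = 4
y_1 = S_1(0) = a_1 = 3
y_2 = S_2(0) = a_2 = -2
y_3 = S_3(0) = a_3 = -4
y_4 = S_3(1) = 5
t_q=15/2 is in segment 3 (τ=1/2); S_3(τ)=-125/832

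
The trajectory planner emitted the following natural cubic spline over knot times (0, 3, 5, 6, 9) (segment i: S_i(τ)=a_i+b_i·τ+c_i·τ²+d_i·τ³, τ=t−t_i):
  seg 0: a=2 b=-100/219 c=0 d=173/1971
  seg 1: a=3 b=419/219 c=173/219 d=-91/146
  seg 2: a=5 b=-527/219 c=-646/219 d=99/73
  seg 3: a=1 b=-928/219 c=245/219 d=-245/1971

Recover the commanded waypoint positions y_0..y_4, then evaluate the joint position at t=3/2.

y_0=2 y_1=3 y_2=5 y_3=1 y_4=-5
S(3/2) = 941/584

y_0 = S_0(0) = a_0 = 2
y_1 = S_1(0) = a_1 = 3
y_2 = S_2(0) = a_2 = 5
y_3 = S_3(0) = a_3 = 1
y_4 = S_3(3) = -5
t_q=3/2 is in segment 0 (τ=3/2); S_0(τ)=941/584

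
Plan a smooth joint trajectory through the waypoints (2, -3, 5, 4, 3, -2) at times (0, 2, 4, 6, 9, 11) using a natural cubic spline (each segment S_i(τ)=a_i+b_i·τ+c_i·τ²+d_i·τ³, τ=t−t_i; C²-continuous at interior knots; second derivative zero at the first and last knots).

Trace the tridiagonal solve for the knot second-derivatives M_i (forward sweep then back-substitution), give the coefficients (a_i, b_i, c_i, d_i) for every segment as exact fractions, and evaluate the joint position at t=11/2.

  seg 0: a=2 b=-17623/3855 c=0 d=15971/30840
  seg 1: a=-3 b=12667/7710 c=15971/5140 d=-1487/1542
  seg 2: a=5 b=19273/7710 c=-13769/5140 d=18179/30840
  seg 3: a=4 b=-4402/3855 c=441/514 d=-4537/23130
  seg 4: a=3 b=-9947/7710 c=-1166/1285 d=583/3855
S(11/2) = 77499/16448

Δ: Δ0=-5/2, Δ1=4, Δ2=-1/2, Δ3=-1/3, Δ4=-5/2
row 1: diag=8, rhs=39; c'=1/4, d'=39/8
row 2: denom=8−2·1/4=15/2; d'=(-27−2·39/8)/(15/2)=-49/10
row 3: denom=10−2·4/15=142/15; d'=(1−2·-49/10)/(142/15)=81/71
row 4: denom=10−3·45/142=1285/142; d'=(-13−3·81/71)/(1285/142)=-2332/1285
back: M4=-2332/1285
back: M3=81/71−45/142·-2332/1285=441/257
back: M2=-49/10−4/15·441/257=-13769/2570
back: M1=39/8−1/4·-13769/2570=15971/2570
M: M0=0, M1=15971/2570, M2=-13769/2570, M3=441/257, M4=-2332/1285, M5=0
seg 0: a=2, c=M0/2=0, d=(M1−M0)/(6·2)=15971/30840, b=Δ0−h0·(2M0+M1)/6=-17623/3855
seg 1: a=-3, c=M1/2=15971/5140, d=(M2−M1)/(6·2)=-1487/1542, b=Δ1−h1·(2M1+M2)/6=12667/7710
seg 2: a=5, c=M2/2=-13769/5140, d=(M3−M2)/(6·2)=18179/30840, b=Δ2−h2·(2M2+M3)/6=19273/7710
seg 3: a=4, c=M3/2=441/514, d=(M4−M3)/(6·3)=-4537/23130, b=Δ3−h3·(2M3+M4)/6=-4402/3855
seg 4: a=3, c=M4/2=-1166/1285, d=(M5−M4)/(6·2)=583/3855, b=Δ4−h4·(2M4+M5)/6=-9947/7710
t_q=11/2 → seg 2, τ=3/2; S=5+19273/7710·τ+-13769/5140·τ²+18179/30840·τ³=77499/16448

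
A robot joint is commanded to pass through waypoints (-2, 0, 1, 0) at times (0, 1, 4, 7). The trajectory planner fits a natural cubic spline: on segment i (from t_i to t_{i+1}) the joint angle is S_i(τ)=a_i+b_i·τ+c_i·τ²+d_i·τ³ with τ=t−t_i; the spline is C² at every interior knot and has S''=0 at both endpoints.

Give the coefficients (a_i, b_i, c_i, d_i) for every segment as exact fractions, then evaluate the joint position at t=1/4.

  seg 0: a=-2 b=64/29 c=0 d=-6/29
  seg 1: a=0 b=46/29 c=-18/29 d=53/783
  seg 2: a=1 b=-9/29 c=-1/87 d=1/783
S(1/4) = -1347/928

Δ: Δ0=2, Δ1=1/3, Δ2=-1/3
row 1: diag=8, rhs=-10; c'=3/8, d'=-5/4
row 2: denom=12−3·3/8=87/8; d'=(-4−3·-5/4)/(87/8)=-2/87
back: M2=-2/87
back: M1=-5/4−3/8·-2/87=-36/29
M: M0=0, M1=-36/29, M2=-2/87, M3=0
seg 0: a=-2, c=M0/2=0, d=(M1−M0)/(6·1)=-6/29, b=Δ0−h0·(2M0+M1)/6=64/29
seg 1: a=0, c=M1/2=-18/29, d=(M2−M1)/(6·3)=53/783, b=Δ1−h1·(2M1+M2)/6=46/29
seg 2: a=1, c=M2/2=-1/87, d=(M3−M2)/(6·3)=1/783, b=Δ2−h2·(2M2+M3)/6=-9/29
t_q=1/4 → seg 0, τ=1/4; S=-2+64/29·τ+0·τ²+-6/29·τ³=-1347/928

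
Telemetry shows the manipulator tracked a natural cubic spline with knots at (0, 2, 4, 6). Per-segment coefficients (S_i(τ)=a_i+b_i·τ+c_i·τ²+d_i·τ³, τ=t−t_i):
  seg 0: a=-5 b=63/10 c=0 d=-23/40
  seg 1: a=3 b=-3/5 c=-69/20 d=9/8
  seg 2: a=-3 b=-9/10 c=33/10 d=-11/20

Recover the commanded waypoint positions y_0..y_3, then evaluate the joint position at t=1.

y_0 = S_0(0) = a_0 = -5
y_1 = S_1(0) = a_1 = 3
y_2 = S_2(0) = a_2 = -3
y_3 = S_2(2) = 4
t_q=1 is in segment 0 (τ=1); S_0(τ)=29/40

y_0=-5 y_1=3 y_2=-3 y_3=4
S(1) = 29/40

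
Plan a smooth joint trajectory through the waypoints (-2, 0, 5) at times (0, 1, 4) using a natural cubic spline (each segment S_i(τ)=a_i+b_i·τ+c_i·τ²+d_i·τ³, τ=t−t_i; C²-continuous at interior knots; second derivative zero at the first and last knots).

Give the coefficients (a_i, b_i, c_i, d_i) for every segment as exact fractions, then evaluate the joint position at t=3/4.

  seg 0: a=-2 b=49/24 c=0 d=-1/24
  seg 1: a=0 b=23/12 c=-1/8 d=1/72
S(3/4) = -249/512

Δ: Δ0=2, Δ1=5/3
row 1: diag=8, rhs=-2; c'=3/8, d'=-1/4
back: M1=-1/4
M: M0=0, M1=-1/4, M2=0
seg 0: a=-2, c=M0/2=0, d=(M1−M0)/(6·1)=-1/24, b=Δ0−h0·(2M0+M1)/6=49/24
seg 1: a=0, c=M1/2=-1/8, d=(M2−M1)/(6·3)=1/72, b=Δ1−h1·(2M1+M2)/6=23/12
t_q=3/4 → seg 0, τ=3/4; S=-2+49/24·τ+0·τ²+-1/24·τ³=-249/512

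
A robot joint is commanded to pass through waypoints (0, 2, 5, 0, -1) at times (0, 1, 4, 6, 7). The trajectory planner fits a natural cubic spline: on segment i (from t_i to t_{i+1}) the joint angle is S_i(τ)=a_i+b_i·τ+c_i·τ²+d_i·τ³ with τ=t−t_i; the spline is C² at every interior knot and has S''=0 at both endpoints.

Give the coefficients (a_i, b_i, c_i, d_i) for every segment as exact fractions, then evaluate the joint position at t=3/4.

  seg 0: a=0 b=386/197 c=0 d=8/197
  seg 1: a=2 b=410/197 c=24/197 d=-95/591
  seg 2: a=5 b=-301/197 c=-261/197 d=661/1576
  seg 3: a=0 b=-707/394 c=939/788 d=-313/788
S(3/4) = 2343/1576

Δ: Δ0=2, Δ1=1, Δ2=-5/2, Δ3=-1
row 1: diag=8, rhs=-6; c'=3/8, d'=-3/4
row 2: denom=10−3·3/8=71/8; d'=(-21−3·-3/4)/(71/8)=-150/71
row 3: denom=6−2·16/71=394/71; d'=(9−2·-150/71)/(394/71)=939/394
back: M3=939/394
back: M2=-150/71−16/71·939/394=-522/197
back: M1=-3/4−3/8·-522/197=48/197
M: M0=0, M1=48/197, M2=-522/197, M3=939/394, M4=0
seg 0: a=0, c=M0/2=0, d=(M1−M0)/(6·1)=8/197, b=Δ0−h0·(2M0+M1)/6=386/197
seg 1: a=2, c=M1/2=24/197, d=(M2−M1)/(6·3)=-95/591, b=Δ1−h1·(2M1+M2)/6=410/197
seg 2: a=5, c=M2/2=-261/197, d=(M3−M2)/(6·2)=661/1576, b=Δ2−h2·(2M2+M3)/6=-301/197
seg 3: a=0, c=M3/2=939/788, d=(M4−M3)/(6·1)=-313/788, b=Δ3−h3·(2M3+M4)/6=-707/394
t_q=3/4 → seg 0, τ=3/4; S=0+386/197·τ+0·τ²+8/197·τ³=2343/1576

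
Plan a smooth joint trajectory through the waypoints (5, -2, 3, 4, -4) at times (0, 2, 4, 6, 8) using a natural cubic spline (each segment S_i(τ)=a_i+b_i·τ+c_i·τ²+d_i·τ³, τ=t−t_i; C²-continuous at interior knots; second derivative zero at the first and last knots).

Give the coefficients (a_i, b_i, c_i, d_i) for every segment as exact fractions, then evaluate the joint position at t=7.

Δ: Δ0=-7/2, Δ1=5/2, Δ2=1/2, Δ3=-4
row 1: diag=8, rhs=36; c'=1/4, d'=9/2
row 2: denom=8−2·1/4=15/2; d'=(-12−2·9/2)/(15/2)=-14/5
row 3: denom=8−2·4/15=112/15; d'=(-27−2·-14/5)/(112/15)=-321/112
back: M3=-321/112
back: M2=-14/5−4/15·-321/112=-57/28
back: M1=9/2−1/4·-57/28=561/112
M: M0=0, M1=561/112, M2=-57/28, M3=-321/112, M4=0
seg 0: a=5, c=M0/2=0, d=(M1−M0)/(6·2)=187/448, b=Δ0−h0·(2M0+M1)/6=-579/112
seg 1: a=-2, c=M1/2=561/224, d=(M2−M1)/(6·2)=-263/448, b=Δ1−h1·(2M1+M2)/6=-9/56
seg 2: a=3, c=M2/2=-57/56, d=(M3−M2)/(6·2)=-31/448, b=Δ2−h2·(2M2+M3)/6=45/16
seg 3: a=4, c=M3/2=-321/224, d=(M4−M3)/(6·2)=107/448, b=Δ3−h3·(2M3+M4)/6=-117/56
t_q=7 → seg 3, τ=1; S=4+-117/56·τ+-321/224·τ²+107/448·τ³=321/448

  seg 0: a=5 b=-579/112 c=0 d=187/448
  seg 1: a=-2 b=-9/56 c=561/224 d=-263/448
  seg 2: a=3 b=45/16 c=-57/56 d=-31/448
  seg 3: a=4 b=-117/56 c=-321/224 d=107/448
S(7) = 321/448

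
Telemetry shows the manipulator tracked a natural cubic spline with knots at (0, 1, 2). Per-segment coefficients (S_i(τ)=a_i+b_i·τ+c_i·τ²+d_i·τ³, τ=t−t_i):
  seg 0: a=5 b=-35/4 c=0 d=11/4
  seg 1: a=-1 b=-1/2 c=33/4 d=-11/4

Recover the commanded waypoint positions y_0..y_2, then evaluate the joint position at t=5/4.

y_0=5 y_1=-1 y_2=4
S(5/4) = -167/256

y_0 = S_0(0) = a_0 = 5
y_1 = S_1(0) = a_1 = -1
y_2 = S_1(1) = 4
t_q=5/4 is in segment 1 (τ=1/4); S_1(τ)=-167/256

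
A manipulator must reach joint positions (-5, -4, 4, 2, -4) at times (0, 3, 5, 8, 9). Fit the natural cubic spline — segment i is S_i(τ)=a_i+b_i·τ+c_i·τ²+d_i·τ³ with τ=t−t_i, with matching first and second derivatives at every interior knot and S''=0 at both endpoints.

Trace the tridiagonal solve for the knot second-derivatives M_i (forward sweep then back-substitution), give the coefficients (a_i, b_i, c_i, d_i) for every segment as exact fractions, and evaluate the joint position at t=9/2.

  seg 0: a=-5 b=-683/678 c=0 d=101/678
  seg 1: a=-4 b=1022/339 c=303/226 d=-575/1356
  seg 2: a=4 b=1115/339 c=-136/113 d=-13/339
  seg 3: a=2 b=-1684/339 c=-175/113 d=175/339
S(9/2) = 7621/3616

Δ: Δ0=1/3, Δ1=4, Δ2=-2/3, Δ3=-6
row 1: diag=10, rhs=22; c'=1/5, d'=11/5
row 2: denom=10−2·1/5=48/5; d'=(-28−2·11/5)/(48/5)=-27/8
row 3: denom=8−3·5/16=113/16; d'=(-32−3·-27/8)/(113/16)=-350/113
back: M3=-350/113
back: M2=-27/8−5/16·-350/113=-272/113
back: M1=11/5−1/5·-272/113=303/113
M: M0=0, M1=303/113, M2=-272/113, M3=-350/113, M4=0
seg 0: a=-5, c=M0/2=0, d=(M1−M0)/(6·3)=101/678, b=Δ0−h0·(2M0+M1)/6=-683/678
seg 1: a=-4, c=M1/2=303/226, d=(M2−M1)/(6·2)=-575/1356, b=Δ1−h1·(2M1+M2)/6=1022/339
seg 2: a=4, c=M2/2=-136/113, d=(M3−M2)/(6·3)=-13/339, b=Δ2−h2·(2M2+M3)/6=1115/339
seg 3: a=2, c=M3/2=-175/113, d=(M4−M3)/(6·1)=175/339, b=Δ3−h3·(2M3+M4)/6=-1684/339
t_q=9/2 → seg 1, τ=3/2; S=-4+1022/339·τ+303/226·τ²+-575/1356·τ³=7621/3616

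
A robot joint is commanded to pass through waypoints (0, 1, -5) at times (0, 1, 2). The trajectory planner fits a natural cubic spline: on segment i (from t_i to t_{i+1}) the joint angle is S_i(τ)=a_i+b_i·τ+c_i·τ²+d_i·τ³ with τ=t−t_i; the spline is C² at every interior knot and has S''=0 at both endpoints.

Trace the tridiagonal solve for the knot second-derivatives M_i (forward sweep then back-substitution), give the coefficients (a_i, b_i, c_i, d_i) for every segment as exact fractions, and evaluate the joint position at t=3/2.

Δ: Δ0=1, Δ1=-6
row 1: diag=4, rhs=-42; c'=1/4, d'=-21/2
back: M1=-21/2
M: M0=0, M1=-21/2, M2=0
seg 0: a=0, c=M0/2=0, d=(M1−M0)/(6·1)=-7/4, b=Δ0−h0·(2M0+M1)/6=11/4
seg 1: a=1, c=M1/2=-21/4, d=(M2−M1)/(6·1)=7/4, b=Δ1−h1·(2M1+M2)/6=-5/2
t_q=3/2 → seg 1, τ=1/2; S=1+-5/2·τ+-21/4·τ²+7/4·τ³=-43/32

  seg 0: a=0 b=11/4 c=0 d=-7/4
  seg 1: a=1 b=-5/2 c=-21/4 d=7/4
S(3/2) = -43/32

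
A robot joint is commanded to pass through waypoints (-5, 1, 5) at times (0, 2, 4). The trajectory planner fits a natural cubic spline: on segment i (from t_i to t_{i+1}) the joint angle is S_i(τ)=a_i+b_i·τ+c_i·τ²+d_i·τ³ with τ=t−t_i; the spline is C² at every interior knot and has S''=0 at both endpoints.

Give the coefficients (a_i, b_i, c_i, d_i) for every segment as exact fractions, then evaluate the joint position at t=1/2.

  seg 0: a=-5 b=13/4 c=0 d=-1/16
  seg 1: a=1 b=5/2 c=-3/8 d=1/16
S(1/2) = -433/128

Δ: Δ0=3, Δ1=2
row 1: diag=8, rhs=-6; c'=1/4, d'=-3/4
back: M1=-3/4
M: M0=0, M1=-3/4, M2=0
seg 0: a=-5, c=M0/2=0, d=(M1−M0)/(6·2)=-1/16, b=Δ0−h0·(2M0+M1)/6=13/4
seg 1: a=1, c=M1/2=-3/8, d=(M2−M1)/(6·2)=1/16, b=Δ1−h1·(2M1+M2)/6=5/2
t_q=1/2 → seg 0, τ=1/2; S=-5+13/4·τ+0·τ²+-1/16·τ³=-433/128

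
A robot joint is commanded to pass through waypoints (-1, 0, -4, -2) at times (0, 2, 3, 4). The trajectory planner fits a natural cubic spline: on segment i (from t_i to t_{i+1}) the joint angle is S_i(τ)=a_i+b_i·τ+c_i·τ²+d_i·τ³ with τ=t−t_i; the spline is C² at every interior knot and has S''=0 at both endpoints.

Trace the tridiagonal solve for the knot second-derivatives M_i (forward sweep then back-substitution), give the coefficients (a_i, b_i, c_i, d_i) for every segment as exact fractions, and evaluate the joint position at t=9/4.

Δ: Δ0=1/2, Δ1=-4, Δ2=2
row 1: diag=6, rhs=-27; c'=1/6, d'=-9/2
row 2: denom=4−1·1/6=23/6; d'=(36−1·-9/2)/(23/6)=243/23
back: M2=243/23
back: M1=-9/2−1/6·243/23=-144/23
M: M0=0, M1=-144/23, M2=243/23, M3=0
seg 0: a=-1, c=M0/2=0, d=(M1−M0)/(6·2)=-12/23, b=Δ0−h0·(2M0+M1)/6=119/46
seg 1: a=0, c=M1/2=-72/23, d=(M2−M1)/(6·1)=129/46, b=Δ1−h1·(2M1+M2)/6=-169/46
seg 2: a=-4, c=M2/2=243/46, d=(M3−M2)/(6·1)=-81/46, b=Δ2−h2·(2M2+M3)/6=-35/23
t_q=9/4 → seg 1, τ=1/4; S=0+-169/46·τ+-72/23·τ²+129/46·τ³=-137/128

  seg 0: a=-1 b=119/46 c=0 d=-12/23
  seg 1: a=0 b=-169/46 c=-72/23 d=129/46
  seg 2: a=-4 b=-35/23 c=243/46 d=-81/46
S(9/4) = -137/128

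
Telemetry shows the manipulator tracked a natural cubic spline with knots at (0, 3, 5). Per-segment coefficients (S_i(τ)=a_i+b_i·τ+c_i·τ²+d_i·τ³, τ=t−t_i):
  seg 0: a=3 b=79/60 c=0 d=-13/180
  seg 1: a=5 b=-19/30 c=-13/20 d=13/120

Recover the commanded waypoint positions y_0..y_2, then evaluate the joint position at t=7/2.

y_0=3 y_1=5 y_2=2
S(7/2) = 1451/320

y_0 = S_0(0) = a_0 = 3
y_1 = S_1(0) = a_1 = 5
y_2 = S_1(2) = 2
t_q=7/2 is in segment 1 (τ=1/2); S_1(τ)=1451/320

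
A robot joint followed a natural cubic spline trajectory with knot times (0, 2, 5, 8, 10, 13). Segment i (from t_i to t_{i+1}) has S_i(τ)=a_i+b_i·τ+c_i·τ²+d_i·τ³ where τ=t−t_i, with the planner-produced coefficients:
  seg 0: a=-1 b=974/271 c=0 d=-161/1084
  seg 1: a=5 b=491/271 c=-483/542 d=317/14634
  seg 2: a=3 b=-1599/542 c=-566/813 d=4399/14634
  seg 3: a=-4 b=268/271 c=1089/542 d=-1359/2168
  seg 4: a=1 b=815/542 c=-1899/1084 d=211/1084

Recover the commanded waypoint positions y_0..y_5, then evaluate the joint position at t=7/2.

y_0=-1 y_1=5 y_2=3 y_3=-4 y_4=1 y_5=-5
S(7/2) = 25087/4336

y_0 = S_0(0) = a_0 = -1
y_1 = S_1(0) = a_1 = 5
y_2 = S_2(0) = a_2 = 3
y_3 = S_3(0) = a_3 = -4
y_4 = S_4(0) = a_4 = 1
y_5 = S_4(3) = -5
t_q=7/2 is in segment 1 (τ=3/2); S_1(τ)=25087/4336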